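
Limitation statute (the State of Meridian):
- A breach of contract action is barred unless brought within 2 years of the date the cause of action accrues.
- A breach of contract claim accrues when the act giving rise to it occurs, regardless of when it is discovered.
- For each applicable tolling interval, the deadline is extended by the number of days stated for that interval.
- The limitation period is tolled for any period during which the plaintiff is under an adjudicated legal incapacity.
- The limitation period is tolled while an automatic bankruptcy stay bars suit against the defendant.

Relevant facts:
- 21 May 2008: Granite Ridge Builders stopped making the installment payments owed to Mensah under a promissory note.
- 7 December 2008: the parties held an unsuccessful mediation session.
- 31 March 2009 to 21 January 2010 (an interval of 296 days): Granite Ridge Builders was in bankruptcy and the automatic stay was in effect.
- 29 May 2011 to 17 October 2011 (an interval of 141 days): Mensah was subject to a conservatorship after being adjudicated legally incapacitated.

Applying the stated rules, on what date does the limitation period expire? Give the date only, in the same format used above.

The limitation period began to run on 21 May 2008.
2 years from 21 May 2008 is 21 May 2010.
The automatic bankruptcy stay from 31 March 2009 to 21 January 2010 tolled the period for 296 days, extending the deadline to 13 March 2011.
The plaintiff's legal incapacity from 29 May 2011 to 17 October 2011 began after the period had already run on 13 March 2011, so it has no tolling effect.
None of the other events listed affects the running of the period under the stated rules.

13 March 2011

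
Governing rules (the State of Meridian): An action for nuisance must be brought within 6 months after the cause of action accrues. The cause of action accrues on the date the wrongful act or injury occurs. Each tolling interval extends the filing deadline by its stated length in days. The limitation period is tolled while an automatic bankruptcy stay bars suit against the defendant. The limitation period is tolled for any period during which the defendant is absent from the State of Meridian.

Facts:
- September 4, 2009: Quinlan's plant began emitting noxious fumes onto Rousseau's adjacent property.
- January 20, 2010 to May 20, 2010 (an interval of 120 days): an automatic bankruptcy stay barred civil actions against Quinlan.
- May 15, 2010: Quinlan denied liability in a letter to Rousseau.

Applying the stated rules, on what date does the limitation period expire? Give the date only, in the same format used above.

July 2, 2010

The cause of action accrued on September 4, 2009, the date of the act.
Adding the 6 months base period to September 4, 2009 gives a deadline of March 4, 2010, before any tolling.
The period was tolled for 120 days by the automatic bankruptcy stay (January 20, 2010 to May 20, 2010), pushing the deadline to July 2, 2010.
Nothing else in the chronology tolls or restarts the period.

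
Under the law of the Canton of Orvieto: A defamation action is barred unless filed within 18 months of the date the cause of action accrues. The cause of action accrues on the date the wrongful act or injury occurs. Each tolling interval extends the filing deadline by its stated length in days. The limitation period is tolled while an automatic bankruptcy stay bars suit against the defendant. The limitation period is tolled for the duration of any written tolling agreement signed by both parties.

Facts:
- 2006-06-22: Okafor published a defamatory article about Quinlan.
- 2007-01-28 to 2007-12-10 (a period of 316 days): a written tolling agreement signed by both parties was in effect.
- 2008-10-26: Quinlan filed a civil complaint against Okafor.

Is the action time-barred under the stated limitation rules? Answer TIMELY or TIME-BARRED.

TIMELY

The cause of action accrued on 2006-06-22, the date of the act.
18 months from 2006-06-22 is 2007-12-22.
The written tolling agreement from 2007-01-28 to 2007-12-10 tolled the period for 316 days, extending the deadline to 2008-11-02.
The 2008-10-26 filing precedes the 2008-11-02 deadline; the claim is timely.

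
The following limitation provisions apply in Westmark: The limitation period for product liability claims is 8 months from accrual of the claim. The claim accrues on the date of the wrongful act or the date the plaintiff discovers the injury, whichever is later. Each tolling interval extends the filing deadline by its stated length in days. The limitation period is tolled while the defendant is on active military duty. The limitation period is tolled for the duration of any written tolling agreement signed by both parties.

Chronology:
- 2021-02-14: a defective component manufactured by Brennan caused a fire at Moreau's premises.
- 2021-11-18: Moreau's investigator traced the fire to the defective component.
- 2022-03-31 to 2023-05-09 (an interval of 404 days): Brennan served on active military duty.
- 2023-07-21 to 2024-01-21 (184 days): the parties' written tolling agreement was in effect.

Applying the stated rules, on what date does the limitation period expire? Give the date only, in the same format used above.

The claim accrued on 2021-11-18 — the later of the 2021-02-14 act and the 2021-11-18 discovery.
The untolled deadline — 8 months after 2021-11-18 — is 2022-07-18.
The defendant's active military service from 2022-03-31 to 2023-05-09 tolled the period for 404 days, extending the deadline to 2023-08-26.
The written tolling agreement from 2023-07-21 to 2024-01-21 tolled the period for 184 days, extending the deadline to 2024-02-26.

2024-02-26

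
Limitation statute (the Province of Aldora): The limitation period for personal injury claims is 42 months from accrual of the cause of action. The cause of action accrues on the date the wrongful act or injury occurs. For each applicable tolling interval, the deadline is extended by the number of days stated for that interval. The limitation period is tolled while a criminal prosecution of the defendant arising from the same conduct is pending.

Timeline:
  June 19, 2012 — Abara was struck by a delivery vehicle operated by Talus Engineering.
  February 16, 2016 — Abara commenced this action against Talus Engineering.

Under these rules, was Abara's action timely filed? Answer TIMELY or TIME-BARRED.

The cause of action accrued on June 19, 2012, the date of the act.
42 months from June 19, 2012 is December 19, 2015.
Filing on February 16, 2016 missed the December 19, 2015 deadline — the action is time-barred.

TIME-BARRED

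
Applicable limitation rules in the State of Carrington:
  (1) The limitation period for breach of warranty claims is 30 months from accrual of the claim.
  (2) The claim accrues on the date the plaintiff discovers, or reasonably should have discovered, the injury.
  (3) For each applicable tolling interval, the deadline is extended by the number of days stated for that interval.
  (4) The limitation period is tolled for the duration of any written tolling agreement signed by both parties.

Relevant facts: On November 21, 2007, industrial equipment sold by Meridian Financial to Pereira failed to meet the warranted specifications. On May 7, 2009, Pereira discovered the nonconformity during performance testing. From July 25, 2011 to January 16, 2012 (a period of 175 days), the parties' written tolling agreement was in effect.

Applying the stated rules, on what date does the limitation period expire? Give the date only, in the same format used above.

The claim did not accrue until Pereira discovered the injury on May 7, 2009; the November 21, 2007 act date does not start the clock under the stated rule.
The untolled deadline — 30 months after May 7, 2009 — is November 7, 2011.
Because the written tolling agreement ran from July 25, 2011 to January 16, 2012, the deadline is extended by 175 days to April 30, 2012.

April 30, 2012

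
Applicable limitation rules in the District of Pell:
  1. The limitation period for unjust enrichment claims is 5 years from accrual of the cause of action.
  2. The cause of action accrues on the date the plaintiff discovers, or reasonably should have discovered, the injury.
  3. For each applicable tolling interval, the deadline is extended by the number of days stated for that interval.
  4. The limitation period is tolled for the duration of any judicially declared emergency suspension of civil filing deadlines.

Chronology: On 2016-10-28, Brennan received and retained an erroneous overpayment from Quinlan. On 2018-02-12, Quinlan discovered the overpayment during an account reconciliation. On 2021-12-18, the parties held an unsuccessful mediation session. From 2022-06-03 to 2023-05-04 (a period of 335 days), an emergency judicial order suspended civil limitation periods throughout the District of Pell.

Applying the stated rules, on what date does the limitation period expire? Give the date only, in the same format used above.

Accrual is tied to discovery, so the period began on 2018-02-12 rather than on 2016-10-28 when the act occurred.
The untolled deadline — 5 years after 2018-02-12 — is 2023-02-12.
Because the emergency suspension of filing deadlines ran from 2022-06-03 to 2023-05-04, the deadline is extended by 335 days to 2024-01-13.
Nothing else in the chronology tolls or restarts the period.

2024-01-13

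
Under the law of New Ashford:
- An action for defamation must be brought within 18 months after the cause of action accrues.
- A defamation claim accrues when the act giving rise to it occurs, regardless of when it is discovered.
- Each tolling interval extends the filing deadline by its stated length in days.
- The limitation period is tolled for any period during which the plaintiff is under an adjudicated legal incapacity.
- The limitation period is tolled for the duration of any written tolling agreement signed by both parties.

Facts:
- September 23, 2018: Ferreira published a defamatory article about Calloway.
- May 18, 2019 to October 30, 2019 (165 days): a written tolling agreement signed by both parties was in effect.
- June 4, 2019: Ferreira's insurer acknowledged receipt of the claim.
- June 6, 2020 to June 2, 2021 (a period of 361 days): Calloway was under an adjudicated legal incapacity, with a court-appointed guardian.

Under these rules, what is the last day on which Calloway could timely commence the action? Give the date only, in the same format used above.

August 31, 2021

The cause of action accrued on September 23, 2018, the date of the act.
The untolled deadline — 18 months after September 23, 2018 — is March 23, 2020.
The written tolling agreement from May 18, 2019 to October 30, 2019 tolled the period for 165 days, extending the deadline to September 4, 2020.
The plaintiff's legal incapacity from June 6, 2020 to June 2, 2021 tolled the period for 361 days, extending the deadline to August 31, 2021.
None of the other events listed affects the running of the period under the stated rules.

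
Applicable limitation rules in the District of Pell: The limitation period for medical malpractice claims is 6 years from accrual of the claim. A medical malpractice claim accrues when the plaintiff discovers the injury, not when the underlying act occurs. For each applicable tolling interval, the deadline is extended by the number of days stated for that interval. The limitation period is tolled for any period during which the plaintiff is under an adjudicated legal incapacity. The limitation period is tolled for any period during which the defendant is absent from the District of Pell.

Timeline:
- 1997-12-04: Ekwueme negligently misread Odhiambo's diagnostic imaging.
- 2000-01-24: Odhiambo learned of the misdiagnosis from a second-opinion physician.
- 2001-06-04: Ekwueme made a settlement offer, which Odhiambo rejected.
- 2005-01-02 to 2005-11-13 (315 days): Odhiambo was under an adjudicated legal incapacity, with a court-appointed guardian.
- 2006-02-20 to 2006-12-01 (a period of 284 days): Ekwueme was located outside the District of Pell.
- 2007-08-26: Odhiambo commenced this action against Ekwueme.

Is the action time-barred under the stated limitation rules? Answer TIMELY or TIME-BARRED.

Under the discovery rule, the claim accrued on 2000-01-24, when Odhiambo discovered the injury — not on the 1997-12-04 date of the underlying act.
Adding the 6 years base period to 2000-01-24 gives a deadline of 2006-01-24, before any tolling.
Because the plaintiff's legal incapacity ran from 2005-01-02 to 2005-11-13, the deadline is extended by 315 days to 2006-12-05.
The defendant's absence from the jurisdiction from 2006-02-20 to 2006-12-01 tolled the period for 284 days, extending the deadline to 2007-09-15.
Nothing else in the chronology tolls or restarts the period.
The 2007-08-26 filing precedes the 2007-09-15 deadline; the claim is timely.

TIMELY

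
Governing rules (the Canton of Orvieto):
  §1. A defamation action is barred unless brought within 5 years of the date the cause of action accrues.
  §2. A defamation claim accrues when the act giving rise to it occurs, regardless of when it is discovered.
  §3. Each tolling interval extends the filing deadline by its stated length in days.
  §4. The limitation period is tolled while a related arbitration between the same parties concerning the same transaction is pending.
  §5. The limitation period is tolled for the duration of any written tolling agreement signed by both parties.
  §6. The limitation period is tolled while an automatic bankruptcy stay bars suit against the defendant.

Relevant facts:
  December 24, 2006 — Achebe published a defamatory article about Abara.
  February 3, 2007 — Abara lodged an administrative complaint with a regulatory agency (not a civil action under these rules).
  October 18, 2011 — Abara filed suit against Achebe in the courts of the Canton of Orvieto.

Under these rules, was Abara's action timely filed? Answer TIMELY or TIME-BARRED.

TIMELY

The claim accrued on December 24, 2006, when the wrongful act occurred.
The untolled deadline — 5 years after December 24, 2006 — is December 24, 2011.
Nothing else in the chronology tolls or restarts the period.
Filing on October 18, 2011 beat the December 24, 2011 deadline — the action is timely.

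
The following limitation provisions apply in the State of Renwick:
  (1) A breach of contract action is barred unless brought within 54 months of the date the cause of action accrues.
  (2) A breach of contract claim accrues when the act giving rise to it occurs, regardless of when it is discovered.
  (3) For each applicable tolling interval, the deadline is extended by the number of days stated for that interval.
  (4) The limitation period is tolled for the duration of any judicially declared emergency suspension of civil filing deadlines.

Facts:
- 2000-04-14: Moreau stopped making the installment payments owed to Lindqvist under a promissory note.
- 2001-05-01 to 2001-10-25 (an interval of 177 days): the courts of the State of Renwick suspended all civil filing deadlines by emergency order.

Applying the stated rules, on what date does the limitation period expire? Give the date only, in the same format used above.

The claim accrued on 2000-04-14, when the wrongful act occurred.
54 months from 2000-04-14 is 2004-10-14.
The period was tolled for 177 days by the emergency suspension of filing deadlines (2001-05-01 to 2001-10-25), pushing the deadline to 2005-04-09.

2005-04-09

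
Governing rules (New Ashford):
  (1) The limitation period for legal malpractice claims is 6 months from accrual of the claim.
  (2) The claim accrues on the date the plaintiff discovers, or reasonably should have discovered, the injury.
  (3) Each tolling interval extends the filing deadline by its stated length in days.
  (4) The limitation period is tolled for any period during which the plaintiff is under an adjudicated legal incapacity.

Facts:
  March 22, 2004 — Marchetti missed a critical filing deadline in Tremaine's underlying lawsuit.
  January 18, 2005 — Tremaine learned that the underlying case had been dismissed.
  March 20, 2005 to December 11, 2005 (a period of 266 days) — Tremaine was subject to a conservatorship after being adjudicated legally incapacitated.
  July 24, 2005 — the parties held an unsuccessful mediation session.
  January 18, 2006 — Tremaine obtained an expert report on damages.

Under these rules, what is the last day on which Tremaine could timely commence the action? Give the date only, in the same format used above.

The claim did not accrue until Tremaine discovered the injury on January 18, 2005; the March 22, 2004 act date does not start the clock under the stated rule.
Adding the 6 months base period to January 18, 2005 gives a deadline of July 18, 2005, before any tolling.
The period was tolled for 266 days by the plaintiff's legal incapacity (March 20, 2005 to December 11, 2005), pushing the deadline to April 10, 2006.
Nothing else in the chronology tolls or restarts the period.

April 10, 2006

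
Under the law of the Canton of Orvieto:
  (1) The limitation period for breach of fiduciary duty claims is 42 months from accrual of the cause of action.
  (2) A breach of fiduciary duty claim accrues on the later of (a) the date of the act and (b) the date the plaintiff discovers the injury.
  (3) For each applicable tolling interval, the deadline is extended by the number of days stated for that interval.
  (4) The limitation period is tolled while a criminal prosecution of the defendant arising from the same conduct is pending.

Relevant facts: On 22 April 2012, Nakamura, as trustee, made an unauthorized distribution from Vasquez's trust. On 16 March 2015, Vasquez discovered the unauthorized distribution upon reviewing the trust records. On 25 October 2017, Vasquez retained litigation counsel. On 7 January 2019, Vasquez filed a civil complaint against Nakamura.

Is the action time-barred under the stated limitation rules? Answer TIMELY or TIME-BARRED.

The claim accrued on 16 March 2015 — the later of the 22 April 2012 act and the 16 March 2015 discovery.
Adding the 42 months base period to 16 March 2015 gives a deadline of 16 September 2018, before any tolling.
None of the other events listed affects the running of the period under the stated rules.
The 7 January 2019 filing falls after the 16 September 2018 deadline; the claim is time-barred.

TIME-BARRED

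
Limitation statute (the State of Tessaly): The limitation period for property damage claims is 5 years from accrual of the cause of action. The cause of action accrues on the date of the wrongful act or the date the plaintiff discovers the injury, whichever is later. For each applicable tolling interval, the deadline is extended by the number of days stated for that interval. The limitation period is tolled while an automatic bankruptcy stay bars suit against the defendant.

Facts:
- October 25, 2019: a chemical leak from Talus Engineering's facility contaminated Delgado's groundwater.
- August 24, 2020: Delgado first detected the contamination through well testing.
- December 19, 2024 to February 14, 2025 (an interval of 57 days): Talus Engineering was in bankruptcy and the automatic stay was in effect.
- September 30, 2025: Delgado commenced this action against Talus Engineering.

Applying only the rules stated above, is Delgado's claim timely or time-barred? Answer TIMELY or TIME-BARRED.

Because discovery on August 24, 2020 post-dates the October 25, 2019 act, accrual under the later-of rule falls on August 24, 2020.
5 years from August 24, 2020 is August 24, 2025.
The automatic bankruptcy stay from December 19, 2024 to February 14, 2025 tolled the period for 57 days, extending the deadline to October 20, 2025.
Delgado filed on September 30, 2025, before the October 20, 2025 deadline, so the action is timely.

TIMELY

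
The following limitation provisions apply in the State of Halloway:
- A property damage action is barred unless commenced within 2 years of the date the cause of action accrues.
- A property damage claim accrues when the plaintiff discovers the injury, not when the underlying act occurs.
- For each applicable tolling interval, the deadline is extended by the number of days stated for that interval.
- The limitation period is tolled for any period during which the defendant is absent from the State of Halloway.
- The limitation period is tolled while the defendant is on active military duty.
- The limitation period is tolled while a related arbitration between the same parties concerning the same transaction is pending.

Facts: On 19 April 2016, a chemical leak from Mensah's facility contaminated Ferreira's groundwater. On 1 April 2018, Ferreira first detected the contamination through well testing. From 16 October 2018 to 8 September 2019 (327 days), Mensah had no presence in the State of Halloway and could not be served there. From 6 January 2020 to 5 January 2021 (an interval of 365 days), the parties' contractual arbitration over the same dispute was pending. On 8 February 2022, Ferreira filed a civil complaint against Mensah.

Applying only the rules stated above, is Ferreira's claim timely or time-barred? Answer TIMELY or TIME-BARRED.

Under the discovery rule, the claim accrued on 1 April 2018, when Ferreira discovered the injury — not on the 19 April 2016 date of the underlying act.
The untolled deadline — 2 years after 1 April 2018 — is 1 April 2020.
The period was tolled for 327 days by the defendant's absence from the jurisdiction (16 October 2018 to 8 September 2019), pushing the deadline to 22 February 2021.
The pending related arbitration from 6 January 2020 to 5 January 2021 tolled the period for 365 days, extending the deadline to 22 February 2022.
Filing on 8 February 2022 beat the 22 February 2022 deadline — the action is timely.

TIMELY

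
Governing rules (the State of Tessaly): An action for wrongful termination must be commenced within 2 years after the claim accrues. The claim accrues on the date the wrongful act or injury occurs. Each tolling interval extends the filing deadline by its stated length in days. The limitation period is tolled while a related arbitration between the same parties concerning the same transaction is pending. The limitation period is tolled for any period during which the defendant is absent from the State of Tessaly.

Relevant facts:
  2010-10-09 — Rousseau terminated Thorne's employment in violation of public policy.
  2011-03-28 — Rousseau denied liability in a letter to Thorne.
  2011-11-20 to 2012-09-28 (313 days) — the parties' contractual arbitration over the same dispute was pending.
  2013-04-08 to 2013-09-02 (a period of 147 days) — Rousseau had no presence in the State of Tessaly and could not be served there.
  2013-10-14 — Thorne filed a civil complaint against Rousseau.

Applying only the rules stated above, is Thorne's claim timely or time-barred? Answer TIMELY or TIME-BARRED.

TIMELY

The claim accrued on 2010-10-09, when the wrongful act occurred.
2 years from 2010-10-09 is 2012-10-09.
Because the pending related arbitration ran from 2011-11-20 to 2012-09-28, the deadline is extended by 313 days to 2013-08-18.
Because the defendant's absence from the jurisdiction ran from 2013-04-08 to 2013-09-02, the deadline is extended by 147 days to 2014-01-12.
Nothing else in the chronology tolls or restarts the period.
The 2013-10-14 filing precedes the 2014-01-12 deadline; the claim is timely.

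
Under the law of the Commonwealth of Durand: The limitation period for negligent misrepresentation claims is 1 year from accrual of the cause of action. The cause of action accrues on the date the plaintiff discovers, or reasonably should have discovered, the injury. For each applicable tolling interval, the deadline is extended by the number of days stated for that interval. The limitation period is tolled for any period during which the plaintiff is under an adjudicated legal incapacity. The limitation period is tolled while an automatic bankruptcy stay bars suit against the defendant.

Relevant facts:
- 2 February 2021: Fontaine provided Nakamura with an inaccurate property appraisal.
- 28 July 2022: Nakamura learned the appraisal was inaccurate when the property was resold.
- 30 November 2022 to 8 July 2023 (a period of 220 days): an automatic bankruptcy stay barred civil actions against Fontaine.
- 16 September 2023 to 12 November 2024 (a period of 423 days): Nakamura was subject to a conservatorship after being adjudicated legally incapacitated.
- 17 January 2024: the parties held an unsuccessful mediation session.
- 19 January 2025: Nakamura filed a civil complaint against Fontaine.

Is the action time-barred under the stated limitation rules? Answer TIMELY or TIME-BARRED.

TIMELY

Accrual is tied to discovery, so the period began on 28 July 2022 rather than on 2 February 2021 when the act occurred.
1 year from 28 July 2022 is 28 July 2023.
The period was tolled for 220 days by the automatic bankruptcy stay (30 November 2022 to 8 July 2023), pushing the deadline to 4 March 2024.
The plaintiff's legal incapacity from 16 September 2023 to 12 November 2024 tolled the period for 423 days, extending the deadline to 1 May 2025.
Nothing else in the chronology tolls or restarts the period.
Nakamura filed on 19 January 2025, before the 1 May 2025 deadline, so the action is timely.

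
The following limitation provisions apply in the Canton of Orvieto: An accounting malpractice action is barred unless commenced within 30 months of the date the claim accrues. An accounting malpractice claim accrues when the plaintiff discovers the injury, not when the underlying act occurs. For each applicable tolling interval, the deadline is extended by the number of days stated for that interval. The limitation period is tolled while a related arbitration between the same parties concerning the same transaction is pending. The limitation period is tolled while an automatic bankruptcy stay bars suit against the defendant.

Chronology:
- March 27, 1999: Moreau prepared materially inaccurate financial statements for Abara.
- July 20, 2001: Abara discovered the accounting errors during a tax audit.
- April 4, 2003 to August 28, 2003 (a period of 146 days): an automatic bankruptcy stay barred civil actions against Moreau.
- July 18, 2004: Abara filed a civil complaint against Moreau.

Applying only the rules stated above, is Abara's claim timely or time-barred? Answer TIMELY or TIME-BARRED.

TIME-BARRED

Accrual is tied to discovery, so the period began on July 20, 2001 rather than on March 27, 1999 when the act occurred.
Adding the 30 months base period to July 20, 2001 gives a deadline of January 20, 2004, before any tolling.
Because the automatic bankruptcy stay ran from April 4, 2003 to August 28, 2003, the deadline is extended by 146 days to June 14, 2004.
Abara filed on July 18, 2004, after the June 14, 2004 deadline, so the action is time-barred.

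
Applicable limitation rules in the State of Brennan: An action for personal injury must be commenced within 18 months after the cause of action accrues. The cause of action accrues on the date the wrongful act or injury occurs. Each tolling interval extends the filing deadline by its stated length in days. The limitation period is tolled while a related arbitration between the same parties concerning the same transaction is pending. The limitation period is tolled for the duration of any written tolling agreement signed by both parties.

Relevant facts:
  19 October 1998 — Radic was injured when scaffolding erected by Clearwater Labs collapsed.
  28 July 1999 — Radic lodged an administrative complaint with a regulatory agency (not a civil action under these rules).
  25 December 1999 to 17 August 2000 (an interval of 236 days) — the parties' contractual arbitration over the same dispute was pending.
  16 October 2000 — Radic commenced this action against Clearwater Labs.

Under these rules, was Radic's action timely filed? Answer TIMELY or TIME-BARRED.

The limitation period began to run on 19 October 1998.
The untolled deadline — 18 months after 19 October 1998 — is 19 April 2000.
Because the pending related arbitration ran from 25 December 1999 to 17 August 2000, the deadline is extended by 236 days to 11 December 2000.
None of the other events listed affects the running of the period under the stated rules.
Filing on 16 October 2000 beat the 11 December 2000 deadline — the action is timely.

TIMELY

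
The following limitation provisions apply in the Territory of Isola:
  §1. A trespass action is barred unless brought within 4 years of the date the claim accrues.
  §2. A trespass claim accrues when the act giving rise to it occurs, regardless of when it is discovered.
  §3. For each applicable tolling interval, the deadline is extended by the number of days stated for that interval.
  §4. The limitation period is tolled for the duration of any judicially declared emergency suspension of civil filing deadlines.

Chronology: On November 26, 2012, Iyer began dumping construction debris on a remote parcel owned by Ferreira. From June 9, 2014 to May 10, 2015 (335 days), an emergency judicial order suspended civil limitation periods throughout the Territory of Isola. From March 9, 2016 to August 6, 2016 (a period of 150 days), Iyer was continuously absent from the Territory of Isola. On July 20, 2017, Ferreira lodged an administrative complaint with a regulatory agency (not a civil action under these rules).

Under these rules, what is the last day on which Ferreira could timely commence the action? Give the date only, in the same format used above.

October 27, 2017

The limitation period began to run on November 26, 2012.
The untolled deadline — 4 years after November 26, 2012 — is November 26, 2016.
The emergency suspension of filing deadlines from June 9, 2014 to May 10, 2015 tolled the period for 335 days, extending the deadline to October 27, 2017.
No stated provision tolls the period for the defendant's absence, so the interval from March 9, 2016 to August 6, 2016 has no effect on the deadline.
Nothing else in the chronology tolls or restarts the period.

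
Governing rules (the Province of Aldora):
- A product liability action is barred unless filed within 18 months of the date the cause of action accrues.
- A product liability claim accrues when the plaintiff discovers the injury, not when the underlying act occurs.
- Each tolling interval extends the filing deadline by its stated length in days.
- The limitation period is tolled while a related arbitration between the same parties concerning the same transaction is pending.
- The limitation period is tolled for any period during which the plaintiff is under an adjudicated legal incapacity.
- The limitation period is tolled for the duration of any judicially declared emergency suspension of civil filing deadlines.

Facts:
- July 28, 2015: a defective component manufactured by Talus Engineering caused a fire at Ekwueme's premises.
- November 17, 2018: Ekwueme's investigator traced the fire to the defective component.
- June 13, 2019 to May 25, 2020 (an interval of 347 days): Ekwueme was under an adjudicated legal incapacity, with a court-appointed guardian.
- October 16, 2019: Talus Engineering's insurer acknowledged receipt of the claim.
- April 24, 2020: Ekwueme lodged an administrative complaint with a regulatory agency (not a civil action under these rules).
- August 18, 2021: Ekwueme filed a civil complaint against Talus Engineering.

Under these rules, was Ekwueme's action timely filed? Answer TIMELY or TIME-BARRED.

TIME-BARRED

Under the discovery rule, the claim accrued on November 17, 2018, when Ekwueme discovered the injury — not on the July 28, 2015 date of the underlying act.
Adding the 18 months base period to November 17, 2018 gives a deadline of May 17, 2020, before any tolling.
The period was tolled for 347 days by the plaintiff's legal incapacity (June 13, 2019 to May 25, 2020), pushing the deadline to April 29, 2021.
Nothing else in the chronology tolls or restarts the period.
Ekwueme filed on August 18, 2021, after the April 29, 2021 deadline, so the action is time-barred.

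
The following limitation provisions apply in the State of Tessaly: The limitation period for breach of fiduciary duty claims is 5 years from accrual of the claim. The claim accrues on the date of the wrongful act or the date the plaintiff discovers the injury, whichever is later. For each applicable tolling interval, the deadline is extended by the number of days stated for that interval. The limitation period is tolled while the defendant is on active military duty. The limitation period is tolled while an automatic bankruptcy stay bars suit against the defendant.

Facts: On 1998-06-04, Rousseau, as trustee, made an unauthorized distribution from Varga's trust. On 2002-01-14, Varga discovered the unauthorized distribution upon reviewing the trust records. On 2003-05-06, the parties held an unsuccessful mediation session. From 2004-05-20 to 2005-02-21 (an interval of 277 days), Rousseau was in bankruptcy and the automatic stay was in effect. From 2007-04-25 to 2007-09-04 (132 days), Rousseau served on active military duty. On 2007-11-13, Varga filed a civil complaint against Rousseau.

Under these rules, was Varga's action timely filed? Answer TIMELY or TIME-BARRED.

TIMELY

Taking the later of the act (1998-06-04) and discovery (2002-01-14), the claim accrued on 2002-01-14.
5 years from 2002-01-14 is 2007-01-14.
Because the automatic bankruptcy stay ran from 2004-05-20 to 2005-02-21, the deadline is extended by 277 days to 2007-10-18.
Because the defendant's active military service ran from 2007-04-25 to 2007-09-04, the deadline is extended by 132 days to 2008-02-27.
None of the other events listed affects the running of the period under the stated rules.
Varga filed on 2007-11-13, before the 2008-02-27 deadline, so the action is timely.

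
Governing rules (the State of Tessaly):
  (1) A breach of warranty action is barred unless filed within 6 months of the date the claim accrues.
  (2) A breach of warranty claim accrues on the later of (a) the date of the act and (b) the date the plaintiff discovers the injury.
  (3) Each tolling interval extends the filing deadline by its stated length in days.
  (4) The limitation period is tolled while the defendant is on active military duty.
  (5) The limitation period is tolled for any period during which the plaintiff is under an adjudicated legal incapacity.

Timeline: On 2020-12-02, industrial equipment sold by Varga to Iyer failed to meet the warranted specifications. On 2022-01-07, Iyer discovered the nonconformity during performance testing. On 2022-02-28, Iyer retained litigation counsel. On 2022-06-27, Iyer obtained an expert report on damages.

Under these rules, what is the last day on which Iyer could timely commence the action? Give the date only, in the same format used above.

2022-07-07

The claim accrued on 2022-01-07 — the later of the 2020-12-02 act and the 2022-01-07 discovery.
The untolled deadline — 6 months after 2022-01-07 — is 2022-07-07.
The other events in the timeline have no effect on the limitation period under the stated rules.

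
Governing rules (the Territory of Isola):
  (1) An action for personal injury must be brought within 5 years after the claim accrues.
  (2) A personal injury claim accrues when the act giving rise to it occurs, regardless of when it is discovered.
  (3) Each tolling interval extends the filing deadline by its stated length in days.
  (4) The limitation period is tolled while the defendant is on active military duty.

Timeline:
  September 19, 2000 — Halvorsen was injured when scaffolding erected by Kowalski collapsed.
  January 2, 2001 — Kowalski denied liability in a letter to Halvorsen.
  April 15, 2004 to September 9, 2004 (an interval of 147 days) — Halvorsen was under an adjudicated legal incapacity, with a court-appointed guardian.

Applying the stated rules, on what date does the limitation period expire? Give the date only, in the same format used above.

September 19, 2005

The claim accrued on September 19, 2000, the date of the act.
Adding the 5 years base period to September 19, 2000 gives a deadline of September 19, 2005, before any tolling.
No stated provision tolls the period for the plaintiff's incapacity, so the interval from April 15, 2004 to September 9, 2004 has no effect on the deadline.
The other events in the timeline have no effect on the limitation period under the stated rules.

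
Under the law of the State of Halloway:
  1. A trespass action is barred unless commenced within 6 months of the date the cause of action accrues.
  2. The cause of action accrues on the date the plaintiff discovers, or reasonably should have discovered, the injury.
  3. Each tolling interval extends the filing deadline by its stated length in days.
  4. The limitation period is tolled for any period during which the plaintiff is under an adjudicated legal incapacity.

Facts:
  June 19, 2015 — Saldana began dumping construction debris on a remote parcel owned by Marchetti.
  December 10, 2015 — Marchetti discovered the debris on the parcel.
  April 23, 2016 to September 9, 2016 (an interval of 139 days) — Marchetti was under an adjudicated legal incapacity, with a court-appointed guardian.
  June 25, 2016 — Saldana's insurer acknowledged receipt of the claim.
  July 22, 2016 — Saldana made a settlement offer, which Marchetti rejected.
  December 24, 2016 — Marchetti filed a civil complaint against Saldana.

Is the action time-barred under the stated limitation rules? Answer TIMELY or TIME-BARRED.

The claim did not accrue until Marchetti discovered the injury on December 10, 2015; the June 19, 2015 act date does not start the clock under the stated rule.
Adding the 6 months base period to December 10, 2015 gives a deadline of June 10, 2016, before any tolling.
The period was tolled for 139 days by the plaintiff's legal incapacity (April 23, 2016 to September 9, 2016), pushing the deadline to October 27, 2016.
The other events in the timeline have no effect on the limitation period under the stated rules.
The December 24, 2016 filing falls after the October 27, 2016 deadline; the claim is time-barred.

TIME-BARRED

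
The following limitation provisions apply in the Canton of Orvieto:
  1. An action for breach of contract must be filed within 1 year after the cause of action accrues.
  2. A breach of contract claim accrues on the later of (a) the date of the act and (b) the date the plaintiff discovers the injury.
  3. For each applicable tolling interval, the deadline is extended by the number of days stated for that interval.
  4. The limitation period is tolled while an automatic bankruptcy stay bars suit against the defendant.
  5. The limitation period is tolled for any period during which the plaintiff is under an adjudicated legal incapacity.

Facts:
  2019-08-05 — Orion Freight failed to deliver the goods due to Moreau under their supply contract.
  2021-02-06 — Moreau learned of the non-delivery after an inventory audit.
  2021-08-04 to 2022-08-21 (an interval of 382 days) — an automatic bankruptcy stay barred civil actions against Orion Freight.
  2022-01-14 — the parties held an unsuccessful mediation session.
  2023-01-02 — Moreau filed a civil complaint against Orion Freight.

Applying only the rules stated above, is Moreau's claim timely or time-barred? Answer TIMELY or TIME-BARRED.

Because discovery on 2021-02-06 post-dates the 2019-08-05 act, accrual under the later-of rule falls on 2021-02-06.
The untolled deadline — 1 year after 2021-02-06 — is 2022-02-06.
The automatic bankruptcy stay from 2021-08-04 to 2022-08-21 tolled the period for 382 days, extending the deadline to 2023-02-23.
Nothing else in the chronology tolls or restarts the period.
Moreau filed on 2023-01-02, before the 2023-02-23 deadline, so the action is timely.

TIMELY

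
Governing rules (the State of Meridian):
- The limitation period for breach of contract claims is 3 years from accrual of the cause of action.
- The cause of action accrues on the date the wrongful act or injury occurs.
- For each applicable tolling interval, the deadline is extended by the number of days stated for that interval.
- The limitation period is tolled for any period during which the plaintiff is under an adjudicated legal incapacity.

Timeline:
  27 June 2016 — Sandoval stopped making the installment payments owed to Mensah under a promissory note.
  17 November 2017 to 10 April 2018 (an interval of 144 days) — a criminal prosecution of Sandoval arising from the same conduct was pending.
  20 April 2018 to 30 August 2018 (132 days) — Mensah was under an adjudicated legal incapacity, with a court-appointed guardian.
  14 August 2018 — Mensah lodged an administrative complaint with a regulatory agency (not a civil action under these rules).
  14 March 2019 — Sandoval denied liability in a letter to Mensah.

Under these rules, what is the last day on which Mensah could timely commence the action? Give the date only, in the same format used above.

6 November 2019

The claim accrued on 27 June 2016, when the wrongful act occurred.
Adding the 3 years base period to 27 June 2016 gives a deadline of 27 June 2019, before any tolling.
The plaintiff's legal incapacity from 20 April 2018 to 30 August 2018 tolled the period for 132 days, extending the deadline to 6 November 2019.
Although a criminal prosecution ran from 17 November 2017 to 10 April 2018, the stated rules do not make that a tolling event, so it is disregarded.
The other events in the timeline have no effect on the limitation period under the stated rules.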